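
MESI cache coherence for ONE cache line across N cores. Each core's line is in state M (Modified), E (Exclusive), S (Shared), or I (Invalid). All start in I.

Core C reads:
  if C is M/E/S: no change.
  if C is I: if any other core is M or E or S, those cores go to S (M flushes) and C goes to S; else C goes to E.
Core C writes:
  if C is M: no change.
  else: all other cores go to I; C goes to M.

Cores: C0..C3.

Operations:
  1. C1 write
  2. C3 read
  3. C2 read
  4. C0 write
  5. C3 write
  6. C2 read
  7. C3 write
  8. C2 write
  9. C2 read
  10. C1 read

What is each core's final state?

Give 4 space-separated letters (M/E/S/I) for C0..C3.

Answer: I S S I

Derivation:
Op 1: C1 write [C1 write: invalidate none -> C1=M] -> [I,M,I,I]
Op 2: C3 read [C3 read from I: others=['C1=M'] -> C3=S, others downsized to S] -> [I,S,I,S]
Op 3: C2 read [C2 read from I: others=['C1=S', 'C3=S'] -> C2=S, others downsized to S] -> [I,S,S,S]
Op 4: C0 write [C0 write: invalidate ['C1=S', 'C2=S', 'C3=S'] -> C0=M] -> [M,I,I,I]
Op 5: C3 write [C3 write: invalidate ['C0=M'] -> C3=M] -> [I,I,I,M]
Op 6: C2 read [C2 read from I: others=['C3=M'] -> C2=S, others downsized to S] -> [I,I,S,S]
Op 7: C3 write [C3 write: invalidate ['C2=S'] -> C3=M] -> [I,I,I,M]
Op 8: C2 write [C2 write: invalidate ['C3=M'] -> C2=M] -> [I,I,M,I]
Op 9: C2 read [C2 read: already in M, no change] -> [I,I,M,I]
Op 10: C1 read [C1 read from I: others=['C2=M'] -> C1=S, others downsized to S] -> [I,S,S,I]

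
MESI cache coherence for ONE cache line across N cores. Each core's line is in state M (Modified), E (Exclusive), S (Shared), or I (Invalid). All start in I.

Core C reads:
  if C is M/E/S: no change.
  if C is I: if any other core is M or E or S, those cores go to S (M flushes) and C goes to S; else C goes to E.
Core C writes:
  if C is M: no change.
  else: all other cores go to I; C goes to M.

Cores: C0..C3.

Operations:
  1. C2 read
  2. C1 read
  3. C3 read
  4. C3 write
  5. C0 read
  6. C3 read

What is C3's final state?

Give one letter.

Op 1: C2 read [C2 read from I: no other sharers -> C2=E (exclusive)] -> [I,I,E,I]
Op 2: C1 read [C1 read from I: others=['C2=E'] -> C1=S, others downsized to S] -> [I,S,S,I]
Op 3: C3 read [C3 read from I: others=['C1=S', 'C2=S'] -> C3=S, others downsized to S] -> [I,S,S,S]
Op 4: C3 write [C3 write: invalidate ['C1=S', 'C2=S'] -> C3=M] -> [I,I,I,M]
Op 5: C0 read [C0 read from I: others=['C3=M'] -> C0=S, others downsized to S] -> [S,I,I,S]
Op 6: C3 read [C3 read: already in S, no change] -> [S,I,I,S]

Answer: S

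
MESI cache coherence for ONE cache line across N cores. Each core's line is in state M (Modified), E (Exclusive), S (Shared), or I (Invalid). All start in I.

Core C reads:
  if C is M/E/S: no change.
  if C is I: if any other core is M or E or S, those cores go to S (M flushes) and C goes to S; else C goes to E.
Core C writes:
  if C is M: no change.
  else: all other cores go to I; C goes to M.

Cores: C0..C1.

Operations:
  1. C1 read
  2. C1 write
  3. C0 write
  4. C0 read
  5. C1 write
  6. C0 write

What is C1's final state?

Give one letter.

Op 1: C1 read [C1 read from I: no other sharers -> C1=E (exclusive)] -> [I,E]
Op 2: C1 write [C1 write: invalidate none -> C1=M] -> [I,M]
Op 3: C0 write [C0 write: invalidate ['C1=M'] -> C0=M] -> [M,I]
Op 4: C0 read [C0 read: already in M, no change] -> [M,I]
Op 5: C1 write [C1 write: invalidate ['C0=M'] -> C1=M] -> [I,M]
Op 6: C0 write [C0 write: invalidate ['C1=M'] -> C0=M] -> [M,I]

Answer: I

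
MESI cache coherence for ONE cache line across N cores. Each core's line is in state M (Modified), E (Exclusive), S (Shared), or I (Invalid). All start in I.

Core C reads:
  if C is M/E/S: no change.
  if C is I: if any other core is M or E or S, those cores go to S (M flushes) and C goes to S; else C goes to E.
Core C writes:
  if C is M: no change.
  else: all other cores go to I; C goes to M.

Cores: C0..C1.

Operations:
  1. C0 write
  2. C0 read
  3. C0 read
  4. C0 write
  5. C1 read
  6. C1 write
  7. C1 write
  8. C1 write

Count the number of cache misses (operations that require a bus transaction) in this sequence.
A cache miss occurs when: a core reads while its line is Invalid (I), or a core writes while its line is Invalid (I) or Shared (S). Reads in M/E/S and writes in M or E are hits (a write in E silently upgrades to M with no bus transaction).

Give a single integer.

Op 1: C0 write [C0 write: invalidate none -> C0=M] -> [M,I] [MISS #1: write from I]
Op 2: C0 read [C0 read: already in M, no change] -> [M,I] [hit: read from M]
Op 3: C0 read [C0 read: already in M, no change] -> [M,I] [hit: read from M]
Op 4: C0 write [C0 write: already M (modified), no change] -> [M,I] [hit: write from M]
Op 5: C1 read [C1 read from I: others=['C0=M'] -> C1=S, others downsized to S] -> [S,S] [MISS #2: read from I]
Op 6: C1 write [C1 write: invalidate ['C0=S'] -> C1=M] -> [I,M] [MISS #3: write from S]
Op 7: C1 write [C1 write: already M (modified), no change] -> [I,M] [hit: write from M]
Op 8: C1 write [C1 write: already M (modified), no change] -> [I,M] [hit: write from M]

Answer: 3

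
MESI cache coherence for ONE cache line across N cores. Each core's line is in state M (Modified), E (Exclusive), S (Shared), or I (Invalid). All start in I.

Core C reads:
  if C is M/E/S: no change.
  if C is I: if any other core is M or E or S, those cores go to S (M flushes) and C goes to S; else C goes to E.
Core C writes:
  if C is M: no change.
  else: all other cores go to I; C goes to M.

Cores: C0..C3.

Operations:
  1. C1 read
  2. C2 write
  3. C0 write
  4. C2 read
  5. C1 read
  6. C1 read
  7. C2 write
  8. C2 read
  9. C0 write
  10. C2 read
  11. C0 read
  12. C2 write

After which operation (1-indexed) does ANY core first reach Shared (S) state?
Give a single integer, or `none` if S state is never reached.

Answer: 4

Derivation:
Op 1: C1 read [C1 read from I: no other sharers -> C1=E (exclusive)] -> [I,E,I,I]
Op 2: C2 write [C2 write: invalidate ['C1=E'] -> C2=M] -> [I,I,M,I]
Op 3: C0 write [C0 write: invalidate ['C2=M'] -> C0=M] -> [M,I,I,I]
Op 4: C2 read [C2 read from I: others=['C0=M'] -> C2=S, others downsized to S] -> [S,I,S,I]
  -> First S state at op 4; remaining ops need not be traced.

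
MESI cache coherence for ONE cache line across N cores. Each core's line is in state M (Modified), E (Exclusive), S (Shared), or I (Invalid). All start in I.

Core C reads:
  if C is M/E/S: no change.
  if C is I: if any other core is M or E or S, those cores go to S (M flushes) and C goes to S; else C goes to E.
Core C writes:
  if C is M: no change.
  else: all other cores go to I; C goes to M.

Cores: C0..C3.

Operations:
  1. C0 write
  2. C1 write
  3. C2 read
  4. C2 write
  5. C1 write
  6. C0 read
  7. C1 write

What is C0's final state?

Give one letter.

Op 1: C0 write [C0 write: invalidate none -> C0=M] -> [M,I,I,I]
Op 2: C1 write [C1 write: invalidate ['C0=M'] -> C1=M] -> [I,M,I,I]
Op 3: C2 read [C2 read from I: others=['C1=M'] -> C2=S, others downsized to S] -> [I,S,S,I]
Op 4: C2 write [C2 write: invalidate ['C1=S'] -> C2=M] -> [I,I,M,I]
Op 5: C1 write [C1 write: invalidate ['C2=M'] -> C1=M] -> [I,M,I,I]
Op 6: C0 read [C0 read from I: others=['C1=M'] -> C0=S, others downsized to S] -> [S,S,I,I]
Op 7: C1 write [C1 write: invalidate ['C0=S'] -> C1=M] -> [I,M,I,I]

Answer: I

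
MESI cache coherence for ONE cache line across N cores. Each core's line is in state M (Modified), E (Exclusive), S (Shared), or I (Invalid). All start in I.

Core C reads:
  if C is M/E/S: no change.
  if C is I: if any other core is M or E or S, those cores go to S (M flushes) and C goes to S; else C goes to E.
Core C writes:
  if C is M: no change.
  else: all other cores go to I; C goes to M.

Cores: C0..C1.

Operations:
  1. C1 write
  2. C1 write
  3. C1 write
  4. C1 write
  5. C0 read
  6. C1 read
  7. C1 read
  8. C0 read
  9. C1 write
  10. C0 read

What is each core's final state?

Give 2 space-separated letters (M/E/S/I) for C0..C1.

Answer: S S

Derivation:
Op 1: C1 write [C1 write: invalidate none -> C1=M] -> [I,M]
Op 2: C1 write [C1 write: already M (modified), no change] -> [I,M]
Op 3: C1 write [C1 write: already M (modified), no change] -> [I,M]
Op 4: C1 write [C1 write: already M (modified), no change] -> [I,M]
Op 5: C0 read [C0 read from I: others=['C1=M'] -> C0=S, others downsized to S] -> [S,S]
Op 6: C1 read [C1 read: already in S, no change] -> [S,S]
Op 7: C1 read [C1 read: already in S, no change] -> [S,S]
Op 8: C0 read [C0 read: already in S, no change] -> [S,S]
Op 9: C1 write [C1 write: invalidate ['C0=S'] -> C1=M] -> [I,M]
Op 10: C0 read [C0 read from I: others=['C1=M'] -> C0=S, others downsized to S] -> [S,S]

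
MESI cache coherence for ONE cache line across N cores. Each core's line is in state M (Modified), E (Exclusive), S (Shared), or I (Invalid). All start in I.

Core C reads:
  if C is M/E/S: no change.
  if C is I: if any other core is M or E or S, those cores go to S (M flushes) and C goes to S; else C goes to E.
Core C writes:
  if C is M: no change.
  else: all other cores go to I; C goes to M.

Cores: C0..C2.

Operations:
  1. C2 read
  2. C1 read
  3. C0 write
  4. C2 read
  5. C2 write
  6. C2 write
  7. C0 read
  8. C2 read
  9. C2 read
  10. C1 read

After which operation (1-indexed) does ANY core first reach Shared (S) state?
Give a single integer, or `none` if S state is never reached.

Answer: 2

Derivation:
Op 1: C2 read [C2 read from I: no other sharers -> C2=E (exclusive)] -> [I,I,E]
Op 2: C1 read [C1 read from I: others=['C2=E'] -> C1=S, others downsized to S] -> [I,S,S]
  -> First S state at op 2; remaining ops need not be traced.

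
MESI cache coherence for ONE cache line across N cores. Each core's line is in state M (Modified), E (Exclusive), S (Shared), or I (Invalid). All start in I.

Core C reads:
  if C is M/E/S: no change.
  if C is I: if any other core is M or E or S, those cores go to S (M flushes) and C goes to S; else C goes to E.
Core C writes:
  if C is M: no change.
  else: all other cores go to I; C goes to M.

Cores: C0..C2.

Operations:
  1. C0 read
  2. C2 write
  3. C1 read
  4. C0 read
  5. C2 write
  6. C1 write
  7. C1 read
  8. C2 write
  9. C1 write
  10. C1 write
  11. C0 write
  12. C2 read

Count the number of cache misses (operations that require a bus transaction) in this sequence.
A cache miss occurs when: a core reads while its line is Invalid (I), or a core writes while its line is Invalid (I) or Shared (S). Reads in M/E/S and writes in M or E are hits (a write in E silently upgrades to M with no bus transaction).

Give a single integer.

Op 1: C0 read [C0 read from I: no other sharers -> C0=E (exclusive)] -> [E,I,I] [MISS #1: read from I]
Op 2: C2 write [C2 write: invalidate ['C0=E'] -> C2=M] -> [I,I,M] [MISS #2: write from I]
Op 3: C1 read [C1 read from I: others=['C2=M'] -> C1=S, others downsized to S] -> [I,S,S] [MISS #3: read from I]
Op 4: C0 read [C0 read from I: others=['C1=S', 'C2=S'] -> C0=S, others downsized to S] -> [S,S,S] [MISS #4: read from I]
Op 5: C2 write [C2 write: invalidate ['C0=S', 'C1=S'] -> C2=M] -> [I,I,M] [MISS #5: write from S]
Op 6: C1 write [C1 write: invalidate ['C2=M'] -> C1=M] -> [I,M,I] [MISS #6: write from I]
Op 7: C1 read [C1 read: already in M, no change] -> [I,M,I] [hit: read from M]
Op 8: C2 write [C2 write: invalidate ['C1=M'] -> C2=M] -> [I,I,M] [MISS #7: write from I]
Op 9: C1 write [C1 write: invalidate ['C2=M'] -> C1=M] -> [I,M,I] [MISS #8: write from I]
Op 10: C1 write [C1 write: already M (modified), no change] -> [I,M,I] [hit: write from M]
Op 11: C0 write [C0 write: invalidate ['C1=M'] -> C0=M] -> [M,I,I] [MISS #9: write from I]
Op 12: C2 read [C2 read from I: others=['C0=M'] -> C2=S, others downsized to S] -> [S,I,S] [MISS #10: read from I]

Answer: 10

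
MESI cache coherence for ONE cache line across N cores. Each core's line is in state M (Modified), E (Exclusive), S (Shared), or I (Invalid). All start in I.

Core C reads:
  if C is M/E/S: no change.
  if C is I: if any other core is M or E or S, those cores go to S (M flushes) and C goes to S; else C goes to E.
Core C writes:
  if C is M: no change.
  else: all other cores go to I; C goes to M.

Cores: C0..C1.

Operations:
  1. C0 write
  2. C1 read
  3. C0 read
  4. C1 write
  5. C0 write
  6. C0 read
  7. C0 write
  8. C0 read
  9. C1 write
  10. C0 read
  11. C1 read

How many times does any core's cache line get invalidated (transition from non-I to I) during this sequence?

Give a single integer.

Answer: 3

Derivation:
Op 1: C0 write [C0 write: invalidate none -> C0=M] -> [M,I] (invalidations this op: 0; running total: 0)
Op 2: C1 read [C1 read from I: others=['C0=M'] -> C1=S, others downsized to S] -> [S,S] (invalidations this op: 0; running total: 0)
Op 3: C0 read [C0 read: already in S, no change] -> [S,S] (invalidations this op: 0; running total: 0)
Op 4: C1 write [C1 write: invalidate ['C0=S'] -> C1=M] -> [I,M] (invalidations this op: 1; running total: 1)
Op 5: C0 write [C0 write: invalidate ['C1=M'] -> C0=M] -> [M,I] (invalidations this op: 1; running total: 2)
Op 6: C0 read [C0 read: already in M, no change] -> [M,I] (invalidations this op: 0; running total: 2)
Op 7: C0 write [C0 write: already M (modified), no change] -> [M,I] (invalidations this op: 0; running total: 2)
Op 8: C0 read [C0 read: already in M, no change] -> [M,I] (invalidations this op: 0; running total: 2)
Op 9: C1 write [C1 write: invalidate ['C0=M'] -> C1=M] -> [I,M] (invalidations this op: 1; running total: 3)
Op 10: C0 read [C0 read from I: others=['C1=M'] -> C0=S, others downsized to S] -> [S,S] (invalidations this op: 0; running total: 3)
Op 11: C1 read [C1 read: already in S, no change] -> [S,S] (invalidations this op: 0; running total: 3)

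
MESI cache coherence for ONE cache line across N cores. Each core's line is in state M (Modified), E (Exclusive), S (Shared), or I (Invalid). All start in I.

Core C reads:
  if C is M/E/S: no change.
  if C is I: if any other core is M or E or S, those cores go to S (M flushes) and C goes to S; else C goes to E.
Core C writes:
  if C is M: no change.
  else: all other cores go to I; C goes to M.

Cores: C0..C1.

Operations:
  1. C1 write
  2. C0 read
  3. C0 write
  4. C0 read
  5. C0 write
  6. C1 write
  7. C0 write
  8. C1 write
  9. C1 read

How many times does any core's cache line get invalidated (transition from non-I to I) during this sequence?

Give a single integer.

Answer: 4

Derivation:
Op 1: C1 write [C1 write: invalidate none -> C1=M] -> [I,M] (invalidations this op: 0; running total: 0)
Op 2: C0 read [C0 read from I: others=['C1=M'] -> C0=S, others downsized to S] -> [S,S] (invalidations this op: 0; running total: 0)
Op 3: C0 write [C0 write: invalidate ['C1=S'] -> C0=M] -> [M,I] (invalidations this op: 1; running total: 1)
Op 4: C0 read [C0 read: already in M, no change] -> [M,I] (invalidations this op: 0; running total: 1)
Op 5: C0 write [C0 write: already M (modified), no change] -> [M,I] (invalidations this op: 0; running total: 1)
Op 6: C1 write [C1 write: invalidate ['C0=M'] -> C1=M] -> [I,M] (invalidations this op: 1; running total: 2)
Op 7: C0 write [C0 write: invalidate ['C1=M'] -> C0=M] -> [M,I] (invalidations this op: 1; running total: 3)
Op 8: C1 write [C1 write: invalidate ['C0=M'] -> C1=M] -> [I,M] (invalidations this op: 1; running total: 4)
Op 9: C1 read [C1 read: already in M, no change] -> [I,M] (invalidations this op: 0; running total: 4)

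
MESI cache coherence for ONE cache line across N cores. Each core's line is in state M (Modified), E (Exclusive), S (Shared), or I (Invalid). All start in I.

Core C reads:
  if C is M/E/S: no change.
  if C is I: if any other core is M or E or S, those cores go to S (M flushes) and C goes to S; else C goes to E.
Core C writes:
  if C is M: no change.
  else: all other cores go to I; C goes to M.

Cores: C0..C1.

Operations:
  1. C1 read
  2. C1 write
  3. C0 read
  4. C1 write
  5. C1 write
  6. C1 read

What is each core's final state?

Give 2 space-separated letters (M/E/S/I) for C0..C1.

Answer: I M

Derivation:
Op 1: C1 read [C1 read from I: no other sharers -> C1=E (exclusive)] -> [I,E]
Op 2: C1 write [C1 write: invalidate none -> C1=M] -> [I,M]
Op 3: C0 read [C0 read from I: others=['C1=M'] -> C0=S, others downsized to S] -> [S,S]
Op 4: C1 write [C1 write: invalidate ['C0=S'] -> C1=M] -> [I,M]
Op 5: C1 write [C1 write: already M (modified), no change] -> [I,M]
Op 6: C1 read [C1 read: already in M, no change] -> [I,M]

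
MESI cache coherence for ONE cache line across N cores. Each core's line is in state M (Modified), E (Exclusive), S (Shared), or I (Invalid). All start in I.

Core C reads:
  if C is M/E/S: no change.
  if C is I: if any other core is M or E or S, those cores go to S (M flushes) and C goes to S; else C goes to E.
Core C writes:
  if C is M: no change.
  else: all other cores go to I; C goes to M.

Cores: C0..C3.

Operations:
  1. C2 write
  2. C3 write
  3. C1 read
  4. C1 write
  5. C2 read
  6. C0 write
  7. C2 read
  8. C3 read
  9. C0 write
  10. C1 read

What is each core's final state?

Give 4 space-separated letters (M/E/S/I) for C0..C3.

Answer: S S I I

Derivation:
Op 1: C2 write [C2 write: invalidate none -> C2=M] -> [I,I,M,I]
Op 2: C3 write [C3 write: invalidate ['C2=M'] -> C3=M] -> [I,I,I,M]
Op 3: C1 read [C1 read from I: others=['C3=M'] -> C1=S, others downsized to S] -> [I,S,I,S]
Op 4: C1 write [C1 write: invalidate ['C3=S'] -> C1=M] -> [I,M,I,I]
Op 5: C2 read [C2 read from I: others=['C1=M'] -> C2=S, others downsized to S] -> [I,S,S,I]
Op 6: C0 write [C0 write: invalidate ['C1=S', 'C2=S'] -> C0=M] -> [M,I,I,I]
Op 7: C2 read [C2 read from I: others=['C0=M'] -> C2=S, others downsized to S] -> [S,I,S,I]
Op 8: C3 read [C3 read from I: others=['C0=S', 'C2=S'] -> C3=S, others downsized to S] -> [S,I,S,S]
Op 9: C0 write [C0 write: invalidate ['C2=S', 'C3=S'] -> C0=M] -> [M,I,I,I]
Op 10: C1 read [C1 read from I: others=['C0=M'] -> C1=S, others downsized to S] -> [S,S,I,I]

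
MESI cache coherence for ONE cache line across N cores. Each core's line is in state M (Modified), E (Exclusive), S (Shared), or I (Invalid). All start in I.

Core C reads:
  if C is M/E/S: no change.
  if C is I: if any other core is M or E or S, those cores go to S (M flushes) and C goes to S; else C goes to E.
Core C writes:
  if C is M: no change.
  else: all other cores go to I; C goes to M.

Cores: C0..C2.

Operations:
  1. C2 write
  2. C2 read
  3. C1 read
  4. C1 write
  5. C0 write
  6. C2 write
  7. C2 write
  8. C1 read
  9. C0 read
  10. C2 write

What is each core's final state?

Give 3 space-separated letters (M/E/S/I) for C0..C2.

Answer: I I M

Derivation:
Op 1: C2 write [C2 write: invalidate none -> C2=M] -> [I,I,M]
Op 2: C2 read [C2 read: already in M, no change] -> [I,I,M]
Op 3: C1 read [C1 read from I: others=['C2=M'] -> C1=S, others downsized to S] -> [I,S,S]
Op 4: C1 write [C1 write: invalidate ['C2=S'] -> C1=M] -> [I,M,I]
Op 5: C0 write [C0 write: invalidate ['C1=M'] -> C0=M] -> [M,I,I]
Op 6: C2 write [C2 write: invalidate ['C0=M'] -> C2=M] -> [I,I,M]
Op 7: C2 write [C2 write: already M (modified), no change] -> [I,I,M]
Op 8: C1 read [C1 read from I: others=['C2=M'] -> C1=S, others downsized to S] -> [I,S,S]
Op 9: C0 read [C0 read from I: others=['C1=S', 'C2=S'] -> C0=S, others downsized to S] -> [S,S,S]
Op 10: C2 write [C2 write: invalidate ['C0=S', 'C1=S'] -> C2=M] -> [I,I,M]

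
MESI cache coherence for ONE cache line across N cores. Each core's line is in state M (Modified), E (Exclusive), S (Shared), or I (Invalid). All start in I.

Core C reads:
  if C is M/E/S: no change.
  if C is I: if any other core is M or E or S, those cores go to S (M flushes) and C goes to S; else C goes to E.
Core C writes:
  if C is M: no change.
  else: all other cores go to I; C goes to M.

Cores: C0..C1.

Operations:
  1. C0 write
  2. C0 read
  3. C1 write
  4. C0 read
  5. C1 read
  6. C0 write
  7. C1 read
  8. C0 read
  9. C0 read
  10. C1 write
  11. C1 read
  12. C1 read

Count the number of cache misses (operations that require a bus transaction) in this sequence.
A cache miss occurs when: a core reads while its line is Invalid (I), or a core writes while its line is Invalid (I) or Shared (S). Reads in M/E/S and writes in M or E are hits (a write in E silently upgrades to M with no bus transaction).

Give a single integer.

Op 1: C0 write [C0 write: invalidate none -> C0=M] -> [M,I] [MISS #1: write from I]
Op 2: C0 read [C0 read: already in M, no change] -> [M,I] [hit: read from M]
Op 3: C1 write [C1 write: invalidate ['C0=M'] -> C1=M] -> [I,M] [MISS #2: write from I]
Op 4: C0 read [C0 read from I: others=['C1=M'] -> C0=S, others downsized to S] -> [S,S] [MISS #3: read from I]
Op 5: C1 read [C1 read: already in S, no change] -> [S,S] [hit: read from S]
Op 6: C0 write [C0 write: invalidate ['C1=S'] -> C0=M] -> [M,I] [MISS #4: write from S]
Op 7: C1 read [C1 read from I: others=['C0=M'] -> C1=S, others downsized to S] -> [S,S] [MISS #5: read from I]
Op 8: C0 read [C0 read: already in S, no change] -> [S,S] [hit: read from S]
Op 9: C0 read [C0 read: already in S, no change] -> [S,S] [hit: read from S]
Op 10: C1 write [C1 write: invalidate ['C0=S'] -> C1=M] -> [I,M] [MISS #6: write from S]
Op 11: C1 read [C1 read: already in M, no change] -> [I,M] [hit: read from M]
Op 12: C1 read [C1 read: already in M, no change] -> [I,M] [hit: read from M]

Answer: 6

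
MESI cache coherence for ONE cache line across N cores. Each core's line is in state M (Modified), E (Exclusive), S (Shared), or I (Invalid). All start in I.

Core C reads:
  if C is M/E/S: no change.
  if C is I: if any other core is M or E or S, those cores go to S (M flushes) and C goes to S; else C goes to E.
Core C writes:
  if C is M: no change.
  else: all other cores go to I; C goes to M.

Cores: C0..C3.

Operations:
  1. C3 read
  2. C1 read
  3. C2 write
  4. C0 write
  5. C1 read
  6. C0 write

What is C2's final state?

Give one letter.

Answer: I

Derivation:
Op 1: C3 read [C3 read from I: no other sharers -> C3=E (exclusive)] -> [I,I,I,E]
Op 2: C1 read [C1 read from I: others=['C3=E'] -> C1=S, others downsized to S] -> [I,S,I,S]
Op 3: C2 write [C2 write: invalidate ['C1=S', 'C3=S'] -> C2=M] -> [I,I,M,I]
Op 4: C0 write [C0 write: invalidate ['C2=M'] -> C0=M] -> [M,I,I,I]
Op 5: C1 read [C1 read from I: others=['C0=M'] -> C1=S, others downsized to S] -> [S,S,I,I]
Op 6: C0 write [C0 write: invalidate ['C1=S'] -> C0=M] -> [M,I,I,I]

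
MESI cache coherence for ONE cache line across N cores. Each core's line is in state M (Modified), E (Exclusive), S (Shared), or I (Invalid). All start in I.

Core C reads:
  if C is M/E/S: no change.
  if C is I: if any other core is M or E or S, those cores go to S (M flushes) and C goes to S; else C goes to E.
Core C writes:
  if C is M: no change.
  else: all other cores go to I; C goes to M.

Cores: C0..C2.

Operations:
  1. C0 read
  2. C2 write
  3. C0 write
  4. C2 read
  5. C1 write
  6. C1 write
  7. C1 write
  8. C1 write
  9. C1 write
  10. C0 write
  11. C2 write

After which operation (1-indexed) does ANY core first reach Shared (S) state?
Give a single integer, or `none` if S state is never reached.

Op 1: C0 read [C0 read from I: no other sharers -> C0=E (exclusive)] -> [E,I,I]
Op 2: C2 write [C2 write: invalidate ['C0=E'] -> C2=M] -> [I,I,M]
Op 3: C0 write [C0 write: invalidate ['C2=M'] -> C0=M] -> [M,I,I]
Op 4: C2 read [C2 read from I: others=['C0=M'] -> C2=S, others downsized to S] -> [S,I,S]
  -> First S state at op 4; remaining ops need not be traced.

Answer: 4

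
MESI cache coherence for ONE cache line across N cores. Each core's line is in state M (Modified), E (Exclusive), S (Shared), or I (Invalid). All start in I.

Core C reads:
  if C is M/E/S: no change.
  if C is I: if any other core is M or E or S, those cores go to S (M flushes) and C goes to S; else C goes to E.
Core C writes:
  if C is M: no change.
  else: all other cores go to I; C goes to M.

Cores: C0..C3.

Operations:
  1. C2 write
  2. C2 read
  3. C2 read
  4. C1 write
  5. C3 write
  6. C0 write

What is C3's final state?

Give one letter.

Answer: I

Derivation:
Op 1: C2 write [C2 write: invalidate none -> C2=M] -> [I,I,M,I]
Op 2: C2 read [C2 read: already in M, no change] -> [I,I,M,I]
Op 3: C2 read [C2 read: already in M, no change] -> [I,I,M,I]
Op 4: C1 write [C1 write: invalidate ['C2=M'] -> C1=M] -> [I,M,I,I]
Op 5: C3 write [C3 write: invalidate ['C1=M'] -> C3=M] -> [I,I,I,M]
Op 6: C0 write [C0 write: invalidate ['C3=M'] -> C0=M] -> [M,I,I,I]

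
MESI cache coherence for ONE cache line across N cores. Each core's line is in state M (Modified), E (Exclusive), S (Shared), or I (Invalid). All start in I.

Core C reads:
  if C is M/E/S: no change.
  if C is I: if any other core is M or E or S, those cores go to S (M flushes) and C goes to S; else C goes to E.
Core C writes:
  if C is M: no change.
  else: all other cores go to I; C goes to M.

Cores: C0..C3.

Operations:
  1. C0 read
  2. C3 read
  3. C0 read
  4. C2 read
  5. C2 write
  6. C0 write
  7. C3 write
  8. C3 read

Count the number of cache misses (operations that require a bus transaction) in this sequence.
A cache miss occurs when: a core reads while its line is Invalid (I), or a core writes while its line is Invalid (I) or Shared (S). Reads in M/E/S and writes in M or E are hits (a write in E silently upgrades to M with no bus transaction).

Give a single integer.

Op 1: C0 read [C0 read from I: no other sharers -> C0=E (exclusive)] -> [E,I,I,I] [MISS #1: read from I]
Op 2: C3 read [C3 read from I: others=['C0=E'] -> C3=S, others downsized to S] -> [S,I,I,S] [MISS #2: read from I]
Op 3: C0 read [C0 read: already in S, no change] -> [S,I,I,S] [hit: read from S]
Op 4: C2 read [C2 read from I: others=['C0=S', 'C3=S'] -> C2=S, others downsized to S] -> [S,I,S,S] [MISS #3: read from I]
Op 5: C2 write [C2 write: invalidate ['C0=S', 'C3=S'] -> C2=M] -> [I,I,M,I] [MISS #4: write from S]
Op 6: C0 write [C0 write: invalidate ['C2=M'] -> C0=M] -> [M,I,I,I] [MISS #5: write from I]
Op 7: C3 write [C3 write: invalidate ['C0=M'] -> C3=M] -> [I,I,I,M] [MISS #6: write from I]
Op 8: C3 read [C3 read: already in M, no change] -> [I,I,I,M] [hit: read from M]

Answer: 6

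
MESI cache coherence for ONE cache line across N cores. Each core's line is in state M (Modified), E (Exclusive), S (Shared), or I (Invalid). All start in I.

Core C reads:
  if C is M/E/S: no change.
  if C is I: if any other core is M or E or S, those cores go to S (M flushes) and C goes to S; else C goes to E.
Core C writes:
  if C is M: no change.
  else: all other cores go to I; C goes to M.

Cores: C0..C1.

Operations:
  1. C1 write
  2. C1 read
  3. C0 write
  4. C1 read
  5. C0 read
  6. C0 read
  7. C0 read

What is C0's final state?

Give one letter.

Answer: S

Derivation:
Op 1: C1 write [C1 write: invalidate none -> C1=M] -> [I,M]
Op 2: C1 read [C1 read: already in M, no change] -> [I,M]
Op 3: C0 write [C0 write: invalidate ['C1=M'] -> C0=M] -> [M,I]
Op 4: C1 read [C1 read from I: others=['C0=M'] -> C1=S, others downsized to S] -> [S,S]
Op 5: C0 read [C0 read: already in S, no change] -> [S,S]
Op 6: C0 read [C0 read: already in S, no change] -> [S,S]
Op 7: C0 read [C0 read: already in S, no change] -> [S,S]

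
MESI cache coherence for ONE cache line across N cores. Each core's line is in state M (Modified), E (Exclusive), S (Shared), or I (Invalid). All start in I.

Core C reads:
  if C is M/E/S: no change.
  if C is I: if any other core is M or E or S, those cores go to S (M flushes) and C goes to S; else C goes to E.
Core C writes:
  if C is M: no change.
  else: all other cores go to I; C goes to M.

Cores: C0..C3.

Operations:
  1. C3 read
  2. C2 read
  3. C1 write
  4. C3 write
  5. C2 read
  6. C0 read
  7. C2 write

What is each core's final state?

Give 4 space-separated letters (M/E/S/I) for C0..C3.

Op 1: C3 read [C3 read from I: no other sharers -> C3=E (exclusive)] -> [I,I,I,E]
Op 2: C2 read [C2 read from I: others=['C3=E'] -> C2=S, others downsized to S] -> [I,I,S,S]
Op 3: C1 write [C1 write: invalidate ['C2=S', 'C3=S'] -> C1=M] -> [I,M,I,I]
Op 4: C3 write [C3 write: invalidate ['C1=M'] -> C3=M] -> [I,I,I,M]
Op 5: C2 read [C2 read from I: others=['C3=M'] -> C2=S, others downsized to S] -> [I,I,S,S]
Op 6: C0 read [C0 read from I: others=['C2=S', 'C3=S'] -> C0=S, others downsized to S] -> [S,I,S,S]
Op 7: C2 write [C2 write: invalidate ['C0=S', 'C3=S'] -> C2=M] -> [I,I,M,I]

Answer: I I M I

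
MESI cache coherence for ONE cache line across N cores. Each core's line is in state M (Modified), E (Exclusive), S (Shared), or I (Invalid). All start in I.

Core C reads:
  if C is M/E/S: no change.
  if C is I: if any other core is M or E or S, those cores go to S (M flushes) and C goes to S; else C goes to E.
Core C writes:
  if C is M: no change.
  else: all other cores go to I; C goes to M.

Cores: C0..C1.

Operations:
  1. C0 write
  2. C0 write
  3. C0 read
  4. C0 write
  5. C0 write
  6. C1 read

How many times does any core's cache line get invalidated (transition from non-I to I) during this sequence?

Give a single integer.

Answer: 0

Derivation:
Op 1: C0 write [C0 write: invalidate none -> C0=M] -> [M,I] (invalidations this op: 0; running total: 0)
Op 2: C0 write [C0 write: already M (modified), no change] -> [M,I] (invalidations this op: 0; running total: 0)
Op 3: C0 read [C0 read: already in M, no change] -> [M,I] (invalidations this op: 0; running total: 0)
Op 4: C0 write [C0 write: already M (modified), no change] -> [M,I] (invalidations this op: 0; running total: 0)
Op 5: C0 write [C0 write: already M (modified), no change] -> [M,I] (invalidations this op: 0; running total: 0)
Op 6: C1 read [C1 read from I: others=['C0=M'] -> C1=S, others downsized to S] -> [S,S] (invalidations this op: 0; running total: 0)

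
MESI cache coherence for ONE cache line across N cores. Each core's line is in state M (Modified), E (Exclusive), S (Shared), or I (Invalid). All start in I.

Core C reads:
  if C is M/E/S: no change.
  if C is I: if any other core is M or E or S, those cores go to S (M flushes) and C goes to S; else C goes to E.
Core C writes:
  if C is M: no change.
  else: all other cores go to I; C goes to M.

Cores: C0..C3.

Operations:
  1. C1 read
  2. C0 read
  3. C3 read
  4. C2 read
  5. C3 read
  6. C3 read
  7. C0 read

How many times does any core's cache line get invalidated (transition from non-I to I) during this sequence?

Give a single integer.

Answer: 0

Derivation:
Op 1: C1 read [C1 read from I: no other sharers -> C1=E (exclusive)] -> [I,E,I,I] (invalidations this op: 0; running total: 0)
Op 2: C0 read [C0 read from I: others=['C1=E'] -> C0=S, others downsized to S] -> [S,S,I,I] (invalidations this op: 0; running total: 0)
Op 3: C3 read [C3 read from I: others=['C0=S', 'C1=S'] -> C3=S, others downsized to S] -> [S,S,I,S] (invalidations this op: 0; running total: 0)
Op 4: C2 read [C2 read from I: others=['C0=S', 'C1=S', 'C3=S'] -> C2=S, others downsized to S] -> [S,S,S,S] (invalidations this op: 0; running total: 0)
Op 5: C3 read [C3 read: already in S, no change] -> [S,S,S,S] (invalidations this op: 0; running total: 0)
Op 6: C3 read [C3 read: already in S, no change] -> [S,S,S,S] (invalidations this op: 0; running total: 0)
Op 7: C0 read [C0 read: already in S, no change] -> [S,S,S,S] (invalidations this op: 0; running total: 0)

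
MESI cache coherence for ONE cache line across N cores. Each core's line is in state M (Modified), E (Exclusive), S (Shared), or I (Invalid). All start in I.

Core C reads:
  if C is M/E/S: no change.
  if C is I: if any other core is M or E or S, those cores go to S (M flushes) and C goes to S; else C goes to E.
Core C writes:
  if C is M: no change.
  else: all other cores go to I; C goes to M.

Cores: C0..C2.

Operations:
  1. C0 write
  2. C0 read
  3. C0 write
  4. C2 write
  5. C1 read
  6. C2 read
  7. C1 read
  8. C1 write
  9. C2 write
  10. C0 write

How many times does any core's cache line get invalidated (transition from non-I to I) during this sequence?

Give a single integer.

Answer: 4

Derivation:
Op 1: C0 write [C0 write: invalidate none -> C0=M] -> [M,I,I] (invalidations this op: 0; running total: 0)
Op 2: C0 read [C0 read: already in M, no change] -> [M,I,I] (invalidations this op: 0; running total: 0)
Op 3: C0 write [C0 write: already M (modified), no change] -> [M,I,I] (invalidations this op: 0; running total: 0)
Op 4: C2 write [C2 write: invalidate ['C0=M'] -> C2=M] -> [I,I,M] (invalidations this op: 1; running total: 1)
Op 5: C1 read [C1 read from I: others=['C2=M'] -> C1=S, others downsized to S] -> [I,S,S] (invalidations this op: 0; running total: 1)
Op 6: C2 read [C2 read: already in S, no change] -> [I,S,S] (invalidations this op: 0; running total: 1)
Op 7: C1 read [C1 read: already in S, no change] -> [I,S,S] (invalidations this op: 0; running total: 1)
Op 8: C1 write [C1 write: invalidate ['C2=S'] -> C1=M] -> [I,M,I] (invalidations this op: 1; running total: 2)
Op 9: C2 write [C2 write: invalidate ['C1=M'] -> C2=M] -> [I,I,M] (invalidations this op: 1; running total: 3)
Op 10: C0 write [C0 write: invalidate ['C2=M'] -> C0=M] -> [M,I,I] (invalidations this op: 1; running total: 4)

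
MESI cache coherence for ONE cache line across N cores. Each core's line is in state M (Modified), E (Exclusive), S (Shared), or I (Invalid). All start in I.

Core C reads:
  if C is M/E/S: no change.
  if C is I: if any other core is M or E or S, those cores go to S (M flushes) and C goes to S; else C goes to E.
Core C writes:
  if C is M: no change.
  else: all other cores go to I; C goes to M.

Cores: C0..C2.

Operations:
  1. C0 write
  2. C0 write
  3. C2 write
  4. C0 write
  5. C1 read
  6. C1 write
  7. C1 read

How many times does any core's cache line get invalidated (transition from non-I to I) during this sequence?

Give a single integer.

Answer: 3

Derivation:
Op 1: C0 write [C0 write: invalidate none -> C0=M] -> [M,I,I] (invalidations this op: 0; running total: 0)
Op 2: C0 write [C0 write: already M (modified), no change] -> [M,I,I] (invalidations this op: 0; running total: 0)
Op 3: C2 write [C2 write: invalidate ['C0=M'] -> C2=M] -> [I,I,M] (invalidations this op: 1; running total: 1)
Op 4: C0 write [C0 write: invalidate ['C2=M'] -> C0=M] -> [M,I,I] (invalidations this op: 1; running total: 2)
Op 5: C1 read [C1 read from I: others=['C0=M'] -> C1=S, others downsized to S] -> [S,S,I] (invalidations this op: 0; running total: 2)
Op 6: C1 write [C1 write: invalidate ['C0=S'] -> C1=M] -> [I,M,I] (invalidations this op: 1; running total: 3)
Op 7: C1 read [C1 read: already in M, no change] -> [I,M,I] (invalidations this op: 0; running total: 3)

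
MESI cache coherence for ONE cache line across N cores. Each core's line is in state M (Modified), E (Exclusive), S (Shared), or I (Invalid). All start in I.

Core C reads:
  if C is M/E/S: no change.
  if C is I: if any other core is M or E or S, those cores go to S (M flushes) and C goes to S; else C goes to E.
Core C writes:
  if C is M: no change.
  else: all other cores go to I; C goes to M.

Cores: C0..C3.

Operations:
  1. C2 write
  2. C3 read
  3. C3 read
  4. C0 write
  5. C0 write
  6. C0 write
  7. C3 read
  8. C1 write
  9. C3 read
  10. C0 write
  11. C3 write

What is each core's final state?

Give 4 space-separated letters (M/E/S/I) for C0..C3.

Answer: I I I M

Derivation:
Op 1: C2 write [C2 write: invalidate none -> C2=M] -> [I,I,M,I]
Op 2: C3 read [C3 read from I: others=['C2=M'] -> C3=S, others downsized to S] -> [I,I,S,S]
Op 3: C3 read [C3 read: already in S, no change] -> [I,I,S,S]
Op 4: C0 write [C0 write: invalidate ['C2=S', 'C3=S'] -> C0=M] -> [M,I,I,I]
Op 5: C0 write [C0 write: already M (modified), no change] -> [M,I,I,I]
Op 6: C0 write [C0 write: already M (modified), no change] -> [M,I,I,I]
Op 7: C3 read [C3 read from I: others=['C0=M'] -> C3=S, others downsized to S] -> [S,I,I,S]
Op 8: C1 write [C1 write: invalidate ['C0=S', 'C3=S'] -> C1=M] -> [I,M,I,I]
Op 9: C3 read [C3 read from I: others=['C1=M'] -> C3=S, others downsized to S] -> [I,S,I,S]
Op 10: C0 write [C0 write: invalidate ['C1=S', 'C3=S'] -> C0=M] -> [M,I,I,I]
Op 11: C3 write [C3 write: invalidate ['C0=M'] -> C3=M] -> [I,I,I,M]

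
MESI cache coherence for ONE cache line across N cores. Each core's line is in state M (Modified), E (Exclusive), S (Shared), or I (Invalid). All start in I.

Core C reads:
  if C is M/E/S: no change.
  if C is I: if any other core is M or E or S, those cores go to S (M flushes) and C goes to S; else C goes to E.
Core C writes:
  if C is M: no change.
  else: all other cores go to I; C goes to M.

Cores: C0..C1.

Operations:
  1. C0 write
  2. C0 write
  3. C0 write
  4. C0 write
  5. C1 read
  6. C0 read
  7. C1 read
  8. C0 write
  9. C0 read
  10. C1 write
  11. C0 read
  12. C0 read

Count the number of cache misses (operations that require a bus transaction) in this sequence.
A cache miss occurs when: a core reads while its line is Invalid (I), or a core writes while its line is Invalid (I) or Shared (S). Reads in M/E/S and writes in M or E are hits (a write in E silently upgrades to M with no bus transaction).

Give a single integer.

Answer: 5

Derivation:
Op 1: C0 write [C0 write: invalidate none -> C0=M] -> [M,I] [MISS #1: write from I]
Op 2: C0 write [C0 write: already M (modified), no change] -> [M,I] [hit: write from M]
Op 3: C0 write [C0 write: already M (modified), no change] -> [M,I] [hit: write from M]
Op 4: C0 write [C0 write: already M (modified), no change] -> [M,I] [hit: write from M]
Op 5: C1 read [C1 read from I: others=['C0=M'] -> C1=S, others downsized to S] -> [S,S] [MISS #2: read from I]
Op 6: C0 read [C0 read: already in S, no change] -> [S,S] [hit: read from S]
Op 7: C1 read [C1 read: already in S, no change] -> [S,S] [hit: read from S]
Op 8: C0 write [C0 write: invalidate ['C1=S'] -> C0=M] -> [M,I] [MISS #3: write from S]
Op 9: C0 read [C0 read: already in M, no change] -> [M,I] [hit: read from M]
Op 10: C1 write [C1 write: invalidate ['C0=M'] -> C1=M] -> [I,M] [MISS #4: write from I]
Op 11: C0 read [C0 read from I: others=['C1=M'] -> C0=S, others downsized to S] -> [S,S] [MISS #5: read from I]
Op 12: C0 read [C0 read: already in S, no change] -> [S,S] [hit: read from S]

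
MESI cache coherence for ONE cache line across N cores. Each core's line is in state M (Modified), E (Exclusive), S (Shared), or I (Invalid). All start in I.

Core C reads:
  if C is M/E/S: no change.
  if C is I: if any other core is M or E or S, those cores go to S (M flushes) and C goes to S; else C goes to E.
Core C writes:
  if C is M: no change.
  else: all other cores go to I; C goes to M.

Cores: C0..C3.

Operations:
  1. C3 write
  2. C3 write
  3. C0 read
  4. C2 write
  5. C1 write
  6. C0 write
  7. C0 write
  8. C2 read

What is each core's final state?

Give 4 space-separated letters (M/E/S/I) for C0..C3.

Op 1: C3 write [C3 write: invalidate none -> C3=M] -> [I,I,I,M]
Op 2: C3 write [C3 write: already M (modified), no change] -> [I,I,I,M]
Op 3: C0 read [C0 read from I: others=['C3=M'] -> C0=S, others downsized to S] -> [S,I,I,S]
Op 4: C2 write [C2 write: invalidate ['C0=S', 'C3=S'] -> C2=M] -> [I,I,M,I]
Op 5: C1 write [C1 write: invalidate ['C2=M'] -> C1=M] -> [I,M,I,I]
Op 6: C0 write [C0 write: invalidate ['C1=M'] -> C0=M] -> [M,I,I,I]
Op 7: C0 write [C0 write: already M (modified), no change] -> [M,I,I,I]
Op 8: C2 read [C2 read from I: others=['C0=M'] -> C2=S, others downsized to S] -> [S,I,S,I]

Answer: S I S I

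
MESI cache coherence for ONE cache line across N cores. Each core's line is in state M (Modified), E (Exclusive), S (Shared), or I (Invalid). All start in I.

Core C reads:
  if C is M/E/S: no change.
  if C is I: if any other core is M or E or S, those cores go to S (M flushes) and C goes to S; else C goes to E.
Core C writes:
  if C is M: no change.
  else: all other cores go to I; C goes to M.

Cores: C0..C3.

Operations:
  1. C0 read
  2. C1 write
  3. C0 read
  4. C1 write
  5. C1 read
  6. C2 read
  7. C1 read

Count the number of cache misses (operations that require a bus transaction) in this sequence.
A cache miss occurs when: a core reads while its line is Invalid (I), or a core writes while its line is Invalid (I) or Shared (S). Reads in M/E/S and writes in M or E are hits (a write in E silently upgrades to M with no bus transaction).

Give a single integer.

Op 1: C0 read [C0 read from I: no other sharers -> C0=E (exclusive)] -> [E,I,I,I] [MISS #1: read from I]
Op 2: C1 write [C1 write: invalidate ['C0=E'] -> C1=M] -> [I,M,I,I] [MISS #2: write from I]
Op 3: C0 read [C0 read from I: others=['C1=M'] -> C0=S, others downsized to S] -> [S,S,I,I] [MISS #3: read from I]
Op 4: C1 write [C1 write: invalidate ['C0=S'] -> C1=M] -> [I,M,I,I] [MISS #4: write from S]
Op 5: C1 read [C1 read: already in M, no change] -> [I,M,I,I] [hit: read from M]
Op 6: C2 read [C2 read from I: others=['C1=M'] -> C2=S, others downsized to S] -> [I,S,S,I] [MISS #5: read from I]
Op 7: C1 read [C1 read: already in S, no change] -> [I,S,S,I] [hit: read from S]

Answer: 5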